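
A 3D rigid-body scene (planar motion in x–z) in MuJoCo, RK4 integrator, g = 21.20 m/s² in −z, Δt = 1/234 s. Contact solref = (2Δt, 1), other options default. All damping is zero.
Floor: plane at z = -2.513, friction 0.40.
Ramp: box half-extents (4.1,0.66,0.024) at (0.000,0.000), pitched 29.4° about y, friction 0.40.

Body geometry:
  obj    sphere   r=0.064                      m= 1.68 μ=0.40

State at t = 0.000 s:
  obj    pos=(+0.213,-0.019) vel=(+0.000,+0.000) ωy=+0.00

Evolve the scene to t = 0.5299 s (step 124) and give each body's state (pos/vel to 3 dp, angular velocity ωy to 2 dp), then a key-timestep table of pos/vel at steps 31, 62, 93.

State at t = 0.5299 s:
  obj    pos=(+1.122,-0.531) vel=(+3.432,-1.934) ωy=+61.53

Key-timestep trajectory:
   step    t(s)  obj.x    obj.z    obj.vx   obj.vz 
     31  0.1325   +0.270  -0.051  +0.858  -0.484
     62  0.2650   +0.440  -0.147  +1.716  -0.967
     93  0.3974   +0.725  -0.307  +2.574  -1.450


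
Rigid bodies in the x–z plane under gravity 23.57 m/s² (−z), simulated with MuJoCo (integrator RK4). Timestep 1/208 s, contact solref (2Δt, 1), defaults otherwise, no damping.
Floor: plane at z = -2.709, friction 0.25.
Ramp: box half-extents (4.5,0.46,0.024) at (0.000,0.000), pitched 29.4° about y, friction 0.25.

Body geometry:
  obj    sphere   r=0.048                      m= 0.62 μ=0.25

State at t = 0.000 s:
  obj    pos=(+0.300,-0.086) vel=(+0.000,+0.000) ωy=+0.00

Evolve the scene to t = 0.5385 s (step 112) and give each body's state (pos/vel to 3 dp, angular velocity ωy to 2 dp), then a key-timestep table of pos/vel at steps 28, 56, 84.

State at t = 0.5385 s:
  obj    pos=(+1.344,-0.675) vel=(+3.877,-2.185) ωy=+92.67

Key-timestep trajectory:
   step    t(s)  obj.x    obj.z    obj.vx   obj.vz 
     28  0.1346   +0.365  -0.123  +0.970  -0.546
     56  0.2692   +0.561  -0.233  +1.939  -1.092
     84  0.4038   +0.887  -0.417  +2.908  -1.639


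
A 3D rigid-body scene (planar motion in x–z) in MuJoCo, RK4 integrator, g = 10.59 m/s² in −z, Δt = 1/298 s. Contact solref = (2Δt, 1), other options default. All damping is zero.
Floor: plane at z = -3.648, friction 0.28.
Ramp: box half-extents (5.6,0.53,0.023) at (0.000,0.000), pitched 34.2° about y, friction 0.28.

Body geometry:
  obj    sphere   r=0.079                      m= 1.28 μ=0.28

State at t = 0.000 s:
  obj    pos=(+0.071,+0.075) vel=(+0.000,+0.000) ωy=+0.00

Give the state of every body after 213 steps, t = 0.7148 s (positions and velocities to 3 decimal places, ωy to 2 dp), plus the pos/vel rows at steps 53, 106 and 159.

State at t = 0.7148 s:
  obj    pos=(+0.969,-0.536) vel=(+2.514,-1.708) ωy=+38.46

Key-timestep trajectory:
   step    t(s)  obj.x    obj.z    obj.vx   obj.vz 
     53  0.1779   +0.127  +0.037  +0.626  -0.425
    106  0.3557   +0.294  -0.076  +1.251  -0.850
    159  0.5336   +0.572  -0.265  +1.877  -1.275


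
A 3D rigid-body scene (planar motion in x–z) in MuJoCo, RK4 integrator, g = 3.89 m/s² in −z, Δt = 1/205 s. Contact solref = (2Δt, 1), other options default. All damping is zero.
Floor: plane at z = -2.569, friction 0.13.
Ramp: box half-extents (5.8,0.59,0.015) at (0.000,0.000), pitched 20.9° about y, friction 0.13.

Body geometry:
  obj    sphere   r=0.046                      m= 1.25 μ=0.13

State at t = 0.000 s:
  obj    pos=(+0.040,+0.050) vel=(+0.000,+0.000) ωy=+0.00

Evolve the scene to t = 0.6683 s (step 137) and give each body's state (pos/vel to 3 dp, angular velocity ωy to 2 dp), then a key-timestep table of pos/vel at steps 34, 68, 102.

State at t = 0.6683 s:
  obj    pos=(+0.247,-0.029) vel=(+0.619,-0.236) ωy=+14.39

Key-timestep trajectory:
   step    t(s)  obj.x    obj.z    obj.vx   obj.vz 
     34  0.1659   +0.053  +0.045  +0.154  -0.059
     68  0.3317   +0.091  +0.031  +0.307  -0.117
    102  0.4976   +0.155  +0.006  +0.461  -0.176


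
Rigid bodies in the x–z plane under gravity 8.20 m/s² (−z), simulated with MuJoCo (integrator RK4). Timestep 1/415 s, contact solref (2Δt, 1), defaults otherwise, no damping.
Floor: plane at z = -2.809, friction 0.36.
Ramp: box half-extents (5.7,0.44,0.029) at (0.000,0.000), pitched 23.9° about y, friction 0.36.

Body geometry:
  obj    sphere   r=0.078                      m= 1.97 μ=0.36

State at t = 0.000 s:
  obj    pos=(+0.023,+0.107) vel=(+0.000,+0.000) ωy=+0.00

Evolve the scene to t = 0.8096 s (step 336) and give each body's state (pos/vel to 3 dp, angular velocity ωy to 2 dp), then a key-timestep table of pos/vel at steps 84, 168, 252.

State at t = 0.8096 s:
  obj    pos=(+0.734,-0.208) vel=(+1.757,-0.778) ωy=+24.63

Key-timestep trajectory:
   step    t(s)  obj.x    obj.z    obj.vx   obj.vz 
     84  0.2024   +0.067  +0.087  +0.439  -0.195
    168  0.4048   +0.201  +0.028  +0.878  -0.389
    252  0.6072   +0.423  -0.070  +1.317  -0.584


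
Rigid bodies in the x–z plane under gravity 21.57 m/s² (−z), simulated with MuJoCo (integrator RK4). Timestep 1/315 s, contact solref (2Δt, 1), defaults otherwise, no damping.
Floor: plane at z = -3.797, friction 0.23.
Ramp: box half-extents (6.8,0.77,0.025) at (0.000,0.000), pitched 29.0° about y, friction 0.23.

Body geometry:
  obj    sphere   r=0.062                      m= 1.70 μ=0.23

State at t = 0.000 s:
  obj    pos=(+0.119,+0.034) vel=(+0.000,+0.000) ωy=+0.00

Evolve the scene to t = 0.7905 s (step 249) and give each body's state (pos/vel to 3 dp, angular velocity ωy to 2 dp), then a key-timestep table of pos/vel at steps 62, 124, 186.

State at t = 0.7905 s:
  obj    pos=(+2.160,-1.098) vel=(+5.164,-2.863) ωy=+95.21

Key-timestep trajectory:
   step    t(s)  obj.x    obj.z    obj.vx   obj.vz 
     62  0.1968   +0.246  -0.037  +1.286  -0.713
    124  0.3937   +0.625  -0.247  +2.572  -1.426
    186  0.5905   +1.258  -0.598  +3.858  -2.138


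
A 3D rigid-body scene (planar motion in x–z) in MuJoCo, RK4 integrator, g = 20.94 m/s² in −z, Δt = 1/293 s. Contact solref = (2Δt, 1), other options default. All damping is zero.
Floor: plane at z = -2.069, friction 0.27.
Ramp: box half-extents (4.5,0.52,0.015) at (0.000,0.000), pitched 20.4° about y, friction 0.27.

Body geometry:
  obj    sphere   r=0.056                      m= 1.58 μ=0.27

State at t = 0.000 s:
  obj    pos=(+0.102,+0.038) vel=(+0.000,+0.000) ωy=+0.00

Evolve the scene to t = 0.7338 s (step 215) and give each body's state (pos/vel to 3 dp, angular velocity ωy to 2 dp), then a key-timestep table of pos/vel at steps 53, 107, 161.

State at t = 0.7338 s:
  obj    pos=(+1.418,-0.451) vel=(+3.586,-1.334) ωy=+68.31

Key-timestep trajectory:
   step    t(s)  obj.x    obj.z    obj.vx   obj.vz 
     53  0.1809   +0.182  +0.008  +0.884  -0.329
    107  0.3652   +0.428  -0.083  +1.785  -0.664
    161  0.5495   +0.840  -0.237  +2.685  -0.999


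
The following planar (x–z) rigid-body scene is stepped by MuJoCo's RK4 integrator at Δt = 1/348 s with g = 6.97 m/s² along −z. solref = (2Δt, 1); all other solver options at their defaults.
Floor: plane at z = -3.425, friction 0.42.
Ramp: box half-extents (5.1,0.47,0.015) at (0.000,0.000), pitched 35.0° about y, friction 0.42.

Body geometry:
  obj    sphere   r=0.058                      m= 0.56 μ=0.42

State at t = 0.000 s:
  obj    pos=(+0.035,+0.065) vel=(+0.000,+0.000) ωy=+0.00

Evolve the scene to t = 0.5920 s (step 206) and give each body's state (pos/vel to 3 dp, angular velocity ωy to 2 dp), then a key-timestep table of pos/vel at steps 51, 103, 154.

State at t = 0.5920 s:
  obj    pos=(+0.445,-0.222) vel=(+1.385,-0.970) ωy=+29.14

Key-timestep trajectory:
   step    t(s)  obj.x    obj.z    obj.vx   obj.vz 
     51  0.1466   +0.060  +0.047  +0.343  -0.240
    103  0.2960   +0.137  -0.007  +0.692  -0.485
    154  0.4425   +0.264  -0.096  +1.035  -0.725


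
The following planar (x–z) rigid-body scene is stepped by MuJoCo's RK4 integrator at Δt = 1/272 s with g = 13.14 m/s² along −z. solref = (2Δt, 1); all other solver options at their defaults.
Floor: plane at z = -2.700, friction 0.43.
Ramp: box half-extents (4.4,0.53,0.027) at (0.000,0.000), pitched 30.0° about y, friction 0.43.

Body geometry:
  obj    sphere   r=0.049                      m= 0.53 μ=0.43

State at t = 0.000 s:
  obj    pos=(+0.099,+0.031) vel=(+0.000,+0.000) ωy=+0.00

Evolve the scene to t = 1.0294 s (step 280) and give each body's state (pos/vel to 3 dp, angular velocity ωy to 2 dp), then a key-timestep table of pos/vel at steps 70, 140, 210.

State at t = 1.0294 s:
  obj    pos=(+2.252,-1.213) vel=(+4.184,-2.415) ωy=+98.58

Key-timestep trajectory:
   step    t(s)  obj.x    obj.z    obj.vx   obj.vz 
     70  0.2574   +0.234  -0.047  +1.046  -0.604
    140  0.5147   +0.637  -0.280  +2.092  -1.208
    210  0.7721   +1.310  -0.669  +3.138  -1.812


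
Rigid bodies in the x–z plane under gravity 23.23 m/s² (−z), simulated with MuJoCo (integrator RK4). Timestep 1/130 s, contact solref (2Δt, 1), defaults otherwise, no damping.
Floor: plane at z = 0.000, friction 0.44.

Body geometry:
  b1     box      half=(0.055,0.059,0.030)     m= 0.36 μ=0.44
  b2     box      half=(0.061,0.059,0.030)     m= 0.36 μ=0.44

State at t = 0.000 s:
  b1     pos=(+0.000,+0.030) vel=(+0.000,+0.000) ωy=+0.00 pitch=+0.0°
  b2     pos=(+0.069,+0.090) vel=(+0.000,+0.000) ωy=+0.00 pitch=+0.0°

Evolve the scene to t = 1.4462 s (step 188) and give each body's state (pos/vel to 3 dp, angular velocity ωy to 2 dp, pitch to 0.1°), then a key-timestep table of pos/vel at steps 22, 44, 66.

State at t = 1.4462 s:
  b1     pos=(+0.000,+0.030) vel=(+0.000,+0.000) ωy=+0.00 pitch=+0.0°
  b2     pos=(+0.130,+0.061) vel=(+0.000,+0.000) ωy=+0.00 pitch=+90.0°

Key-timestep trajectory:
   step    t(s)  b1.x    b1.z    b1.vx   b1.vz   b2.x    b2.z    b2.vx   b2.vz 
     22  0.1692   +0.000  +0.030  +0.000  +0.000   +0.112  +0.066  +0.415  -0.027
     44  0.3385   +0.000  +0.030  +0.000  +0.000   +0.149  +0.067  -0.060  -0.010
     66  0.5077   +0.000  +0.030  +0.000  +0.000   +0.125  +0.063  +0.172  -0.063


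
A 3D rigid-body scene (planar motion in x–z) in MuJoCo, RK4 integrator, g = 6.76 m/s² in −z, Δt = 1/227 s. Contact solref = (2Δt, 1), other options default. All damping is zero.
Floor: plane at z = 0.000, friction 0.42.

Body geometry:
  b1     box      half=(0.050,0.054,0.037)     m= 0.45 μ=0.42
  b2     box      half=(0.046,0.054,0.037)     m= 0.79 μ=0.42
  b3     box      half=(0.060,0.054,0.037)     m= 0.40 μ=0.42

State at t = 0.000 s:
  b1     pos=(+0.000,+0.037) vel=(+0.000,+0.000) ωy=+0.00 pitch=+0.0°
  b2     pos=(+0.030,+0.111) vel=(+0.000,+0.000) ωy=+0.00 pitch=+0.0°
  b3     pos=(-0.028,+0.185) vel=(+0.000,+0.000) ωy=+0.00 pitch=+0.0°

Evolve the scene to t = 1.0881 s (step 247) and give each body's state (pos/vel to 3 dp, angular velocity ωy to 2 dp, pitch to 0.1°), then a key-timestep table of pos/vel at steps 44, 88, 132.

State at t = 1.0881 s:
  b1     pos=(+0.001,+0.037) vel=(+0.000,+0.000) ωy=+0.00 pitch=+0.0°
  b2     pos=(+0.030,+0.111) vel=(+0.000,+0.000) ωy=+0.00 pitch=+0.0°
  b3     pos=(-0.229,+0.037) vel=(+0.000,+0.000) ωy=+0.00 pitch=+180.0°

Key-timestep trajectory:
   step    t(s)  b1.x    b1.z    b1.vx   b1.vz   b2.x    b2.z    b2.vx   b2.vz   b3.x    b3.z    b3.vx   b3.vz 
     44  0.1938   +0.000  +0.037  +0.000  +0.000   +0.030  +0.111  +0.000  +0.000   -0.047  +0.171  -0.189  -0.239
     88  0.3877   +0.001  +0.037  +0.000  +0.000   +0.030  +0.111  +0.000  +0.000   -0.117  +0.063  -0.553  -0.067
    132  0.5815   +0.001  +0.037  +0.000  +0.000   +0.030  +0.111  +0.000  +0.000   -0.184  +0.067  -0.340  -0.116


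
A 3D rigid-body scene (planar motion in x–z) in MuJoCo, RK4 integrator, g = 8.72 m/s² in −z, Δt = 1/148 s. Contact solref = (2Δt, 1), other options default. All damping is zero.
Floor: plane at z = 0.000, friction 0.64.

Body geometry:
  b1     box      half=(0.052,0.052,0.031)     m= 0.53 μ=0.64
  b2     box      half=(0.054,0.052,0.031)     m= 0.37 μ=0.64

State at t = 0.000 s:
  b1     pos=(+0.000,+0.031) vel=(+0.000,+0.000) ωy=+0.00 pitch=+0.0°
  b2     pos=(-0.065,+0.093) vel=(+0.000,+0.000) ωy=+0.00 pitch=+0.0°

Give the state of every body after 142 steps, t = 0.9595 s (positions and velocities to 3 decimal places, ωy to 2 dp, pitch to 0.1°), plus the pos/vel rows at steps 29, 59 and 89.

State at t = 0.9595 s:
  b1     pos=(+0.000,+0.031) vel=(+0.000,+0.000) ωy=+0.00 pitch=+0.0°
  b2     pos=(-0.119,+0.054) vel=(+0.000,+0.000) ωy=+0.00 pitch=-90.0°

Key-timestep trajectory:
   step    t(s)  b1.x    b1.z    b1.vx   b1.vz   b2.x    b2.z    b2.vx   b2.vz 
     29  0.1959   +0.000  +0.031  +0.000  +0.000   -0.091  +0.060  -0.271  -0.135
     59  0.3986   +0.000  +0.031  +0.000  +0.000   -0.134  +0.060  -0.012  +0.003
     89  0.6014   +0.000  +0.031  +0.000  +0.000   -0.116  +0.056  -0.048  -0.021


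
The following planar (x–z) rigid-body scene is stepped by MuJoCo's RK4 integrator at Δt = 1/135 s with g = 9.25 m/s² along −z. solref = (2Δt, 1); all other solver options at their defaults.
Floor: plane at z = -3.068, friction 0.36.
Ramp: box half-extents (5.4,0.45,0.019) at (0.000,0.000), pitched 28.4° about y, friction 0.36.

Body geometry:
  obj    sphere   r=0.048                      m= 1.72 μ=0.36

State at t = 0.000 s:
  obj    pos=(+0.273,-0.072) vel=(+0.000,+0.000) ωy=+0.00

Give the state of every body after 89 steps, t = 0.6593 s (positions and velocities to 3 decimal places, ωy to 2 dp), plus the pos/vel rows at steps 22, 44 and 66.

State at t = 0.6593 s:
  obj    pos=(+0.874,-0.396) vel=(+1.822,-0.985) ωy=+43.14

Key-timestep trajectory:
   step    t(s)  obj.x    obj.z    obj.vx   obj.vz 
     22  0.1630   +0.310  -0.091  +0.451  -0.244
     44  0.3259   +0.420  -0.151  +0.901  -0.487
     66  0.4889   +0.604  -0.250  +1.351  -0.731


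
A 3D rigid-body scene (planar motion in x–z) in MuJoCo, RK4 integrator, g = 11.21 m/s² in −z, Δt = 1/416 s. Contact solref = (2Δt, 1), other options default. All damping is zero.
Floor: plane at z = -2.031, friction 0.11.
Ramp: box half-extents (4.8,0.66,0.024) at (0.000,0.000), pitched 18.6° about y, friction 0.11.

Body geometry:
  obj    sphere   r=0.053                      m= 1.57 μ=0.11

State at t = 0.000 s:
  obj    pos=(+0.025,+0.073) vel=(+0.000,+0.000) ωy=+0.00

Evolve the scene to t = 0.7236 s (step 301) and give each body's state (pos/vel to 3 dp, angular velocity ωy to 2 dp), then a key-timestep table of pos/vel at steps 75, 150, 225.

State at t = 0.7236 s:
  obj    pos=(+0.659,-0.140) vel=(+1.752,-0.589) ωy=+34.86

Key-timestep trajectory:
   step    t(s)  obj.x    obj.z    obj.vx   obj.vz 
     75  0.1803   +0.064  +0.060  +0.437  -0.147
    150  0.3606   +0.182  +0.020  +0.873  -0.294
    225  0.5409   +0.379  -0.046  +1.309  -0.441


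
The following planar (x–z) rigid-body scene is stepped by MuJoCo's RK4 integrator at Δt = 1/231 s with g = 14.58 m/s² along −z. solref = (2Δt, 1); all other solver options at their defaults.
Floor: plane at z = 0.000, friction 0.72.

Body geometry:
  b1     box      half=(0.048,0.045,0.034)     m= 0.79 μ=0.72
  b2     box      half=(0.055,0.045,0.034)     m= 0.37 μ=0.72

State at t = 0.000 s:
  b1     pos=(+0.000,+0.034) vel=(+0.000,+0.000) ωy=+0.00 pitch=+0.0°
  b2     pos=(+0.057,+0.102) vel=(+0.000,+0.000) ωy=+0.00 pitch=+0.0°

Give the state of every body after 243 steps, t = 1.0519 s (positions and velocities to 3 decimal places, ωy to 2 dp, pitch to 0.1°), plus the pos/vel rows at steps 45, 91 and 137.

State at t = 1.0519 s:
  b1     pos=(+0.000,+0.034) vel=(+0.000,+0.000) ωy=+0.00 pitch=+0.0°
  b2     pos=(+0.107,+0.055) vel=(+0.000,+0.000) ωy=+0.00 pitch=+90.0°

Key-timestep trajectory:
   step    t(s)  b1.x    b1.z    b1.vx   b1.vz   b2.x    b2.z    b2.vx   b2.vz 
     45  0.1948   +0.000  +0.034  +0.000  +0.000   +0.093  +0.059  +0.573  -0.121
     91  0.3939   +0.000  +0.034  +0.000  +0.000   +0.133  +0.064  -0.015  -0.002
    137  0.5931   +0.000  +0.034  +0.000  +0.000   +0.101  +0.058  -0.022  +0.022


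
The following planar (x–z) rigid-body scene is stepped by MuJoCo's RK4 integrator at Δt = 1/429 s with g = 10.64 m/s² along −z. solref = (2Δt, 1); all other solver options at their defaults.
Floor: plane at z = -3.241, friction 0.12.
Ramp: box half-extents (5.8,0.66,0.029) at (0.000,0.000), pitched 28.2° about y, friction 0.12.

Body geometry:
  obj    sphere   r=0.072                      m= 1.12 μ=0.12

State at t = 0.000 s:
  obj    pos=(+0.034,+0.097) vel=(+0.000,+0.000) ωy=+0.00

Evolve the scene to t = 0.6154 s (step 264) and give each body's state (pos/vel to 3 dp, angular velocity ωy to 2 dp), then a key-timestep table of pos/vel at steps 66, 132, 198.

State at t = 0.6154 s:
  obj    pos=(+0.685,-0.253) vel=(+2.119,-1.128) ωy=+24.07

Key-timestep trajectory:
   step    t(s)  obj.x    obj.z    obj.vx   obj.vz 
     66  0.1538   +0.074  +0.075  +0.531  -0.280
    132  0.3077   +0.197  +0.009  +1.061  -0.559
    198  0.4615   +0.400  -0.100  +1.584  -0.861


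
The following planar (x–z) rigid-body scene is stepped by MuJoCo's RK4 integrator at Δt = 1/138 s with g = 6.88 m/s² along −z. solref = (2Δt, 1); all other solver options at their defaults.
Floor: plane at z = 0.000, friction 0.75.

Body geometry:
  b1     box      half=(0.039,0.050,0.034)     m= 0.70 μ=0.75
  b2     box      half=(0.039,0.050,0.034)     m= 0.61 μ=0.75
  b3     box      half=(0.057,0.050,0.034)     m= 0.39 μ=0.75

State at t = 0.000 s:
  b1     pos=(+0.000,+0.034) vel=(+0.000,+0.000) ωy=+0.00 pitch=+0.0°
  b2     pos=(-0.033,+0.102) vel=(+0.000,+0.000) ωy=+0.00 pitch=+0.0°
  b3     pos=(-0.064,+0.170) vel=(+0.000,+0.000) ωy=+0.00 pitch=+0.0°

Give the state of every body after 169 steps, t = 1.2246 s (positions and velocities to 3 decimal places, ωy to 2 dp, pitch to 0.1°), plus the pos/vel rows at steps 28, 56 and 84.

State at t = 1.2246 s:
  b1     pos=(+0.000,+0.034) vel=(+0.000,+0.000) ωy=+0.00 pitch=+0.0°
  b2     pos=(-0.077,+0.039) vel=(+0.000,+0.000) ωy=+0.00 pitch=-90.0°
  b3     pos=(-0.273,+0.034) vel=(+0.000,+0.000) ωy=+0.00 pitch=+180.0°

Key-timestep trajectory:
   step    t(s)  b1.x    b1.z    b1.vx   b1.vz   b2.x    b2.z    b2.vx   b2.vz   b3.x    b3.z    b3.vx   b3.vz 
     28  0.2029   +0.000  +0.034  +0.000  +0.000   -0.039  +0.102  -0.075  +0.000   -0.082  +0.164  -0.209  -0.091
     56  0.4058   +0.000  +0.034  +0.000  +0.000   -0.072  +0.079  -0.231  -0.463   -0.154  +0.074  -0.412  -1.021
     84  0.6087   +0.000  +0.034  +0.000  +0.000   -0.078  +0.039  +0.006  +0.007   -0.238  +0.061  -0.401  -0.157


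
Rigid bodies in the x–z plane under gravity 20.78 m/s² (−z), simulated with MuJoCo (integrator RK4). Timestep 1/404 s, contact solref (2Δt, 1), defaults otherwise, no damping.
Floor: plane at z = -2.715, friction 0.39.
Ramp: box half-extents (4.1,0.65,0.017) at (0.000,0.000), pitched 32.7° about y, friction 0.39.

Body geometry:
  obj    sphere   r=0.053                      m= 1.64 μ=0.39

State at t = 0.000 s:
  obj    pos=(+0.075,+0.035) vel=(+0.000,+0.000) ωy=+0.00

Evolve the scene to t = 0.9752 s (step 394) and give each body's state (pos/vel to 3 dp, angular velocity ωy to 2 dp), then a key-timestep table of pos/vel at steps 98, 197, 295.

State at t = 0.9752 s:
  obj    pos=(+3.284,-2.025) vel=(+6.581,-4.225) ωy=+147.54

Key-timestep trajectory:
   step    t(s)  obj.x    obj.z    obj.vx   obj.vz 
     98  0.2426   +0.274  -0.092  +1.637  -1.051
    197  0.4876   +0.877  -0.480  +3.291  -2.112
    295  0.7302   +1.874  -1.120  +4.927  -3.163


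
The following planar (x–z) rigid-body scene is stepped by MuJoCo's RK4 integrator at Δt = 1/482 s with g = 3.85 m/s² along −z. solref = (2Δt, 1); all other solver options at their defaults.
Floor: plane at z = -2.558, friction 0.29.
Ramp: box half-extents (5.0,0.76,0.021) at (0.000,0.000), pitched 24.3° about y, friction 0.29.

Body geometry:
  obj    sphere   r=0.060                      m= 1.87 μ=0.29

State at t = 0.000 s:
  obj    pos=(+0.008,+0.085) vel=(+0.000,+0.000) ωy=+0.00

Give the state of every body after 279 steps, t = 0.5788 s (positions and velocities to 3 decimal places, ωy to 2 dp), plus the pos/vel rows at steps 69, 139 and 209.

State at t = 0.5788 s:
  obj    pos=(+0.181,+0.007) vel=(+0.597,-0.270) ωy=+10.92

Key-timestep trajectory:
   step    t(s)  obj.x    obj.z    obj.vx   obj.vz 
     69  0.1432   +0.019  +0.080  +0.148  -0.067
    139  0.2884   +0.051  +0.066  +0.297  -0.134
    209  0.4336   +0.105  +0.041  +0.447  -0.202


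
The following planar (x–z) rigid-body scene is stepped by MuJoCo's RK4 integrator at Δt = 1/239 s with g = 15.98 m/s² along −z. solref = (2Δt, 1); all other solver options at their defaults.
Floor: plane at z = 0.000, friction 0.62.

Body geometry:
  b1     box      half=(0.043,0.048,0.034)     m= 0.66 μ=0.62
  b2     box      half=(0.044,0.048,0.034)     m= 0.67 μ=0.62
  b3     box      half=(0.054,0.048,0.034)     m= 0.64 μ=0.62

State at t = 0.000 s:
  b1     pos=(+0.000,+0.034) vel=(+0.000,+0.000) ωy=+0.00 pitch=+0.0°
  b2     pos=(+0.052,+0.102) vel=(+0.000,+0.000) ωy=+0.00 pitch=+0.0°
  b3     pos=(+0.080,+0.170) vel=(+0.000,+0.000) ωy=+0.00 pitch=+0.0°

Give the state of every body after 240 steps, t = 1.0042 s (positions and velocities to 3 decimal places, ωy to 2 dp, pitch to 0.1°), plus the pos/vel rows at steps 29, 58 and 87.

State at t = 1.0042 s:
  b1     pos=(+0.000,+0.034) vel=(+0.000,+0.000) ωy=+0.00 pitch=+0.0°
  b2     pos=(+0.093,+0.044) vel=(+0.000,+0.000) ωy=+0.00 pitch=+90.0°
  b3     pos=(+0.285,+0.034) vel=(+0.000,+0.000) ωy=+0.00 pitch=+180.0°

Key-timestep trajectory:
   step    t(s)  b1.x    b1.z    b1.vx   b1.vz   b2.x    b2.z    b2.vx   b2.vz   b3.x    b3.z    b3.vx   b3.vz 
     29  0.1213   +0.000  +0.034  -0.001  +0.000   +0.065  +0.095  +0.218  -0.185   +0.118  +0.146  +0.619  -0.596
     58  0.2427   +0.000  +0.034  +0.000  +0.000   +0.100  +0.048  +0.186  +0.181   +0.206  +0.058  +0.581  +0.334
     87  0.3640   +0.000  +0.034  +0.000  +0.000   +0.092  +0.044  -0.296  -0.182   +0.278  +0.041  +0.643  -0.695


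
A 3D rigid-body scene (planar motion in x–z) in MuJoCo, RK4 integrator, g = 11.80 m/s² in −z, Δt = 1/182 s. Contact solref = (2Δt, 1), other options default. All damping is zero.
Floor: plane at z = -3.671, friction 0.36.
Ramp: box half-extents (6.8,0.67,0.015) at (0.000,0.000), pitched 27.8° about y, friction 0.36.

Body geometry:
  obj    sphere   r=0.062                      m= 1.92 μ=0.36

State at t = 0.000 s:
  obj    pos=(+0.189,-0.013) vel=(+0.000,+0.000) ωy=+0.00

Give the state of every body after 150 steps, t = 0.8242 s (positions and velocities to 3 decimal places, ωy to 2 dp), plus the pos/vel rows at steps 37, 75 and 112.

State at t = 0.8242 s:
  obj    pos=(+1.370,-0.635) vel=(+2.866,-1.511) ωy=+52.24

Key-timestep trajectory:
   step    t(s)  obj.x    obj.z    obj.vx   obj.vz 
     37  0.2033   +0.261  -0.051  +0.707  -0.373
     75  0.4121   +0.484  -0.168  +1.433  -0.756
    112  0.6154   +0.848  -0.360  +2.140  -1.128


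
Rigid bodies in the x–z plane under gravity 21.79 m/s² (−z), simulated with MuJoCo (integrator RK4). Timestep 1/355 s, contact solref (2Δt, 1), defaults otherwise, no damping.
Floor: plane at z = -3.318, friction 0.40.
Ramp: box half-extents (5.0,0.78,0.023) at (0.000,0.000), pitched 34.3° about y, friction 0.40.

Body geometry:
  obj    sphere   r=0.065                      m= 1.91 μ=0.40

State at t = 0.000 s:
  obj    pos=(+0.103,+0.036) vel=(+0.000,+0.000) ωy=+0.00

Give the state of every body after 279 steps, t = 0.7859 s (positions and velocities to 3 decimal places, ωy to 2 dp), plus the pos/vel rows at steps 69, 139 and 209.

State at t = 0.7859 s:
  obj    pos=(+2.341,-1.490) vel=(+5.695,-3.885) ωy=+106.04

Key-timestep trajectory:
   step    t(s)  obj.x    obj.z    obj.vx   obj.vz 
     69  0.1944   +0.240  -0.057  +1.409  -0.961
    139  0.3915   +0.659  -0.343  +2.837  -1.935
    209  0.5887   +1.359  -0.820  +4.266  -2.910


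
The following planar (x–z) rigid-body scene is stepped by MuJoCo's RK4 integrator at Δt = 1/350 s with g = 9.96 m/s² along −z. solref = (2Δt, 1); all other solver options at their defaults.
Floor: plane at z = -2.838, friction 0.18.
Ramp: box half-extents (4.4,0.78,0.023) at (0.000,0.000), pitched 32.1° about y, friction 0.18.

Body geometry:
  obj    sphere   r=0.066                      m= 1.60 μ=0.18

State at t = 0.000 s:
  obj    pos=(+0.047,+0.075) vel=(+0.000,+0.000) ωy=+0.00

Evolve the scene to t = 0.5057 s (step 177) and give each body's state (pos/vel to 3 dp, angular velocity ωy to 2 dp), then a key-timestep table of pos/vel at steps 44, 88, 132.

State at t = 0.5057 s:
  obj    pos=(+0.458,-0.183) vel=(+1.623,-1.015) ωy=+28.89

Key-timestep trajectory:
   step    t(s)  obj.x    obj.z    obj.vx   obj.vz 
     44  0.1257   +0.073  +0.059  +0.408  -0.252
     88  0.2514   +0.149  +0.011  +0.810  -0.504
    132  0.3771   +0.276  -0.068  +1.207  -0.768


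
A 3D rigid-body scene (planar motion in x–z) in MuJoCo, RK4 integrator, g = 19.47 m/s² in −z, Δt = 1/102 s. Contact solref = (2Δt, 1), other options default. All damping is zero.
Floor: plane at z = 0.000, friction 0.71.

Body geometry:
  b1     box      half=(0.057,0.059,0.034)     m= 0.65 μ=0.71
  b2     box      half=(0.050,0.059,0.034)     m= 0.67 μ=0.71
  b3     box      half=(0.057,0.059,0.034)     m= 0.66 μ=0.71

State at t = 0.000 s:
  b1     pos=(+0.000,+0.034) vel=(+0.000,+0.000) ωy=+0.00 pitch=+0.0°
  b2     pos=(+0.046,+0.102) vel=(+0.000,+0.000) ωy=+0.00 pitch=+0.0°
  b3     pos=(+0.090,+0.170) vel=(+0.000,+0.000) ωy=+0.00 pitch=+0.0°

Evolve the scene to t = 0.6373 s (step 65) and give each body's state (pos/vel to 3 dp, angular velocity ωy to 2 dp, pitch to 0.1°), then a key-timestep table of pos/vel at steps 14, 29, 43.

State at t = 0.6373 s:
  b1     pos=(+0.000,+0.034) vel=(+0.000,+0.000) ωy=+0.00 pitch=+0.0°
  b2     pos=(+0.097,+0.050) vel=(+0.000,+0.000) ωy=+0.00 pitch=+90.0°
  b3     pos=(+0.200,+0.057) vel=(+0.000,+0.000) ωy=+0.00 pitch=+90.0°

Key-timestep trajectory:
   step    t(s)  b1.x    b1.z    b1.vx   b1.vz   b2.x    b2.z    b2.vx   b2.vz   b3.x    b3.z    b3.vx   b3.vz 
     14  0.1373   +0.000  +0.034  -0.003  +0.000   +0.058  +0.103  +0.218  -0.002   +0.123  +0.151  +0.540  -0.409
     29  0.2843   +0.000  +0.034  +0.000  +0.000   +0.101  +0.044  -0.088  +0.108   +0.206  +0.056  +0.157  +0.200
     43  0.4216   +0.000  +0.034  +0.000  +0.000   +0.097  +0.050  -0.001  +0.001   +0.198  +0.057  +0.115  -0.035


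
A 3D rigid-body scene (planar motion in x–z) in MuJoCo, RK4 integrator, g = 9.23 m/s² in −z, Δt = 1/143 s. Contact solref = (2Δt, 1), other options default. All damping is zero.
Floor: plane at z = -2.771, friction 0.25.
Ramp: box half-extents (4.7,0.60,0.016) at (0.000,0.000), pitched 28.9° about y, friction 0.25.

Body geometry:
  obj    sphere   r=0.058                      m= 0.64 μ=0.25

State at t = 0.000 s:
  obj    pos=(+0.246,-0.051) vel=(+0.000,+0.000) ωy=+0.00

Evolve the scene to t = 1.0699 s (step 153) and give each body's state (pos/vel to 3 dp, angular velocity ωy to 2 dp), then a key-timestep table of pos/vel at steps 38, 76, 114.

State at t = 1.0699 s:
  obj    pos=(+1.843,-0.933) vel=(+2.985,-1.648) ωy=+58.76

Key-timestep trajectory:
   step    t(s)  obj.x    obj.z    obj.vx   obj.vz 
     38  0.2657   +0.345  -0.106  +0.741  -0.409
     76  0.5315   +0.640  -0.269  +1.483  -0.818
    114  0.7972   +1.133  -0.541  +2.224  -1.228


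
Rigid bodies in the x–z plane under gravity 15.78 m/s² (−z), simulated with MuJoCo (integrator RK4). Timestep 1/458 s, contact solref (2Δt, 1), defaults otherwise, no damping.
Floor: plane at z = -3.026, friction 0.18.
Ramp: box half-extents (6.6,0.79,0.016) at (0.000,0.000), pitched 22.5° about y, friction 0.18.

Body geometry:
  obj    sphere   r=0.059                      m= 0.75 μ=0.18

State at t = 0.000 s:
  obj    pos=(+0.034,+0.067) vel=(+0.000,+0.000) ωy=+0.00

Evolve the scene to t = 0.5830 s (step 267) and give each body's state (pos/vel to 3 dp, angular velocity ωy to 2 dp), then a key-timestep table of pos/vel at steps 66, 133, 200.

State at t = 0.5830 s:
  obj    pos=(+0.711,-0.213) vel=(+2.323,-0.962) ωy=+42.61

Key-timestep trajectory:
   step    t(s)  obj.x    obj.z    obj.vx   obj.vz 
     66  0.1441   +0.075  +0.050  +0.574  -0.238
    133  0.2904   +0.202  -0.003  +1.157  -0.479
    200  0.4367   +0.414  -0.090  +1.740  -0.721


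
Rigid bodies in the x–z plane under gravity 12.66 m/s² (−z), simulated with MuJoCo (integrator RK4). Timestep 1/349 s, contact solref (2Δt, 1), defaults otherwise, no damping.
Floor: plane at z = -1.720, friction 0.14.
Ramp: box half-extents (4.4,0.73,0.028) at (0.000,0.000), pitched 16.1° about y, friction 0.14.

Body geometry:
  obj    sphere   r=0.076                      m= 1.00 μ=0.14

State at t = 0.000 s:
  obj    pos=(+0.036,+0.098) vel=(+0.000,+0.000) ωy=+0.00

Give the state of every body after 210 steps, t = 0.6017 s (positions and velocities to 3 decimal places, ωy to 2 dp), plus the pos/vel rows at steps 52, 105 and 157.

State at t = 0.6017 s:
  obj    pos=(+0.472,-0.028) vel=(+1.450,-0.418) ωy=+19.85

Key-timestep trajectory:
   step    t(s)  obj.x    obj.z    obj.vx   obj.vz 
     52  0.1490   +0.063  +0.090  +0.359  -0.104
    105  0.3009   +0.145  +0.066  +0.725  -0.209
    157  0.4499   +0.280  +0.027  +1.084  -0.313


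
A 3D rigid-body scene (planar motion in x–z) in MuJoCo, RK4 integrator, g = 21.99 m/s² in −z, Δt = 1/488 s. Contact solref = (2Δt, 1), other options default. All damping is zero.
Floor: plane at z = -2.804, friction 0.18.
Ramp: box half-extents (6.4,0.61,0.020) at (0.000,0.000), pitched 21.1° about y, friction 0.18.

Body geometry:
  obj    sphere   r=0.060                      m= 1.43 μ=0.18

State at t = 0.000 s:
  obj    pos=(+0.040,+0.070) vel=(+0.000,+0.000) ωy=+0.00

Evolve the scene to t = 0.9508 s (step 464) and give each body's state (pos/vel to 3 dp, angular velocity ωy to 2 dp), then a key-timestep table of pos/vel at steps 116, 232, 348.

State at t = 0.9508 s:
  obj    pos=(+2.425,-0.850) vel=(+5.016,-1.936) ωy=+89.60

Key-timestep trajectory:
   step    t(s)  obj.x    obj.z    obj.vx   obj.vz 
    116  0.2377   +0.189  +0.013  +1.254  -0.484
    232  0.4754   +0.636  -0.160  +2.508  -0.968
    348  0.7131   +1.382  -0.447  +3.762  -1.452


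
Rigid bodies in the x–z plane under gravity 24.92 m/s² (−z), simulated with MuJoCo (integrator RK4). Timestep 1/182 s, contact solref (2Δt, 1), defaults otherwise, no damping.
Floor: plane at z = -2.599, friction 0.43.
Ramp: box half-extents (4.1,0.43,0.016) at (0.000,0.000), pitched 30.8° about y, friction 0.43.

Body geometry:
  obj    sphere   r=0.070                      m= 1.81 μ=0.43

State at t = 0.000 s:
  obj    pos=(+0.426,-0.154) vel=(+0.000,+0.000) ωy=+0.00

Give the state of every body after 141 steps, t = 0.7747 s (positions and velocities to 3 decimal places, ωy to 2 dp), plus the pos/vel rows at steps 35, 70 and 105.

State at t = 0.7747 s:
  obj    pos=(+2.776,-1.555) vel=(+6.065,-3.615) ωy=+100.86

Key-timestep trajectory:
   step    t(s)  obj.x    obj.z    obj.vx   obj.vz 
     35  0.1923   +0.571  -0.240  +1.506  -0.898
     70  0.3846   +1.005  -0.499  +3.011  -1.795
    105  0.5769   +1.729  -0.931  +4.517  -2.692


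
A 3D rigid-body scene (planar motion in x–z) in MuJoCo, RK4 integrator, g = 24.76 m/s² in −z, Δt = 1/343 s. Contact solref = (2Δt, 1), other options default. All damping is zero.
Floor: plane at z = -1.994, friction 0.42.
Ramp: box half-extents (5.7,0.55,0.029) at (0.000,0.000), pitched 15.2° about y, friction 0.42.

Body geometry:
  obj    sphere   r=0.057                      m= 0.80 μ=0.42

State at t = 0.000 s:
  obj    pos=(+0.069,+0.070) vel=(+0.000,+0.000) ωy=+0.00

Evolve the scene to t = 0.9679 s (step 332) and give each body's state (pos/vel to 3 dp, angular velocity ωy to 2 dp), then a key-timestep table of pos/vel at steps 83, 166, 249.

State at t = 0.9679 s:
  obj    pos=(+2.165,-0.499) vel=(+4.331,-1.177) ωy=+78.74

Key-timestep trajectory:
   step    t(s)  obj.x    obj.z    obj.vx   obj.vz 
     83  0.2420   +0.200  +0.035  +1.083  -0.294
    166  0.4840   +0.593  -0.072  +2.166  -0.588
    249  0.7259   +1.248  -0.250  +3.248  -0.883


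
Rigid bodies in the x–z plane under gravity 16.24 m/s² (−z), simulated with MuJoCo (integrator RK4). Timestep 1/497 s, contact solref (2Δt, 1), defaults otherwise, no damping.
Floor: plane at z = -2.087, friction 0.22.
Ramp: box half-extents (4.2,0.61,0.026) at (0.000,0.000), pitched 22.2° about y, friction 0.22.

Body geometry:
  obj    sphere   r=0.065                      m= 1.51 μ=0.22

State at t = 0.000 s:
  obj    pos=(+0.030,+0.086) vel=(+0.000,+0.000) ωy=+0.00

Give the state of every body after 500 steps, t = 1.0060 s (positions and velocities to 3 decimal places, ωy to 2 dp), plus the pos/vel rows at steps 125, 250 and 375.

State at t = 1.0060 s:
  obj    pos=(+2.084,-0.752) vel=(+4.083,-1.666) ωy=+67.83

Key-timestep trajectory:
   step    t(s)  obj.x    obj.z    obj.vx   obj.vz 
    125  0.2515   +0.158  +0.034  +1.021  -0.417
    250  0.5030   +0.543  -0.123  +2.041  -0.833
    375  0.7545   +1.185  -0.385  +3.062  -1.250


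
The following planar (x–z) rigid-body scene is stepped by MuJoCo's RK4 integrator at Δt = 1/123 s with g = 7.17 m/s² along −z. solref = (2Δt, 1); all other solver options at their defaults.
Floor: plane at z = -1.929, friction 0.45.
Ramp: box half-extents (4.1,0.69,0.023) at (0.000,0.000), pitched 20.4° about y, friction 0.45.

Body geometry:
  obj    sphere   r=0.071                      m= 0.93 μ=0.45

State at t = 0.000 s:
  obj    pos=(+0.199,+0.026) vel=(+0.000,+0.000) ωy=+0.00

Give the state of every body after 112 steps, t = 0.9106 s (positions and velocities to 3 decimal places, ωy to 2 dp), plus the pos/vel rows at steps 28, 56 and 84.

State at t = 0.9106 s:
  obj    pos=(+0.893,-0.232) vel=(+1.524,-0.567) ωy=+22.89

Key-timestep trajectory:
   step    t(s)  obj.x    obj.z    obj.vx   obj.vz 
     28  0.2276   +0.242  +0.010  +0.381  -0.142
     56  0.4553   +0.373  -0.038  +0.762  -0.283
     84  0.6829   +0.589  -0.119  +1.143  -0.425


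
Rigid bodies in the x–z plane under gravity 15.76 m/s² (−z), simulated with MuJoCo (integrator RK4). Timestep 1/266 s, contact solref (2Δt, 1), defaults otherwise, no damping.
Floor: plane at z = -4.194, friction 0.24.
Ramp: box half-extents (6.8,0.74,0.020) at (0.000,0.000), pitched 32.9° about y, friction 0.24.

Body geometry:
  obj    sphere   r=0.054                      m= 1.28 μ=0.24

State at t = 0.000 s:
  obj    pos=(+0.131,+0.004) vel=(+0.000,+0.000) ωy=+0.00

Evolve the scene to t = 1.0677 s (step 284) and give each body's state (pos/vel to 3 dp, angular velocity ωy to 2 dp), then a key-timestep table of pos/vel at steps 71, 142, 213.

State at t = 1.0677 s:
  obj    pos=(+3.057,-1.890) vel=(+5.482,-3.546) ωy=+120.87

Key-timestep trajectory:
   step    t(s)  obj.x    obj.z    obj.vx   obj.vz 
     71  0.2669   +0.314  -0.115  +1.371  -0.887
    142  0.5338   +0.863  -0.470  +2.741  -1.773
    213  0.8008   +1.777  -1.061  +4.111  -2.660


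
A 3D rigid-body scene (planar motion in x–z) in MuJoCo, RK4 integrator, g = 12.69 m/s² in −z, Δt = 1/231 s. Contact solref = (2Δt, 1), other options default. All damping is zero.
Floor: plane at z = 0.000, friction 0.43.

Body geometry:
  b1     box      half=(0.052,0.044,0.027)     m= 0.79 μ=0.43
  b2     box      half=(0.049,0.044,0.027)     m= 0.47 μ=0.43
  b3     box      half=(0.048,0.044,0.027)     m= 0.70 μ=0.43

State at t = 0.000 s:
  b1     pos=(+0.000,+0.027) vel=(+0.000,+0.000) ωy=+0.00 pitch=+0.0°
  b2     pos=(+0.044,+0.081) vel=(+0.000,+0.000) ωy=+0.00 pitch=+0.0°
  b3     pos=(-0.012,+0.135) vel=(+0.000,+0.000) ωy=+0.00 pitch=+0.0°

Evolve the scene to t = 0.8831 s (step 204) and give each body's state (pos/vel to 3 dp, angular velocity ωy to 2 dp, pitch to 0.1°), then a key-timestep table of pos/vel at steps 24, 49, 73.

State at t = 0.8831 s:
  b1     pos=(+0.000,+0.027) vel=(+0.000,+0.000) ωy=+0.00 pitch=+0.0°
  b2     pos=(+0.044,+0.081) vel=(+0.000,+0.000) ωy=+0.00 pitch=+0.0°
  b3     pos=(-0.129,+0.027) vel=(+0.000,+0.000) ωy=+0.00 pitch=+180.0°

Key-timestep trajectory:
   step    t(s)  b1.x    b1.z    b1.vx   b1.vz   b2.x    b2.z    b2.vx   b2.vz   b3.x    b3.z    b3.vx   b3.vz 
     24  0.1039   +0.000  +0.027  +0.000  +0.000   +0.044  +0.081  +0.001  +0.000   -0.020  +0.131  -0.168  -0.107
     49  0.2121   +0.000  +0.027  +0.000  +0.000   +0.044  +0.081  +0.000  +0.000   -0.050  +0.106  -0.424  -0.107
     73  0.3160   +0.000  +0.027  +0.000  +0.000   +0.044  +0.081  +0.000  +0.000   -0.101  +0.070  -0.518  -0.851


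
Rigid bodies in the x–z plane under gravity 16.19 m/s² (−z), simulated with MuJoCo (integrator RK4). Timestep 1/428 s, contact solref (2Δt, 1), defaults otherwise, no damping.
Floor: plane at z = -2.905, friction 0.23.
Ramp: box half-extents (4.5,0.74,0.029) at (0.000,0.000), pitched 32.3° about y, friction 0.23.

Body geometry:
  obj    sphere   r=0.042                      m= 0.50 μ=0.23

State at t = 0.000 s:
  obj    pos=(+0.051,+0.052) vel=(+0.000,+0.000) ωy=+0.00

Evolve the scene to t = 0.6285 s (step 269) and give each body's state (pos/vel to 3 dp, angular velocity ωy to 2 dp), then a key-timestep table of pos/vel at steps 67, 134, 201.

State at t = 0.6285 s:
  obj    pos=(+1.083,-0.600) vel=(+3.283,-2.075) ωy=+92.45

Key-timestep trajectory:
   step    t(s)  obj.x    obj.z    obj.vx   obj.vz 
     67  0.1565   +0.115  +0.011  +0.818  -0.517
    134  0.3131   +0.307  -0.110  +1.636  -1.034
    201  0.4696   +0.627  -0.312  +2.453  -1.551


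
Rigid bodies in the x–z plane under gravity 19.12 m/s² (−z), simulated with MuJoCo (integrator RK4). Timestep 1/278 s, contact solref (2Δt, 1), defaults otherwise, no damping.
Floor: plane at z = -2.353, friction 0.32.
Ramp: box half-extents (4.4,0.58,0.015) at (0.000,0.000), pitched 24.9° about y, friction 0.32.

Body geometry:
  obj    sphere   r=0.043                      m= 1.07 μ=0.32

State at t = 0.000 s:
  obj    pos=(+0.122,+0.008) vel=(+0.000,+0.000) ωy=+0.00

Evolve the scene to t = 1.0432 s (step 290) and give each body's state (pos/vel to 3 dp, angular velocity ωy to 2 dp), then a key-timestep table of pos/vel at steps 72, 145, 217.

State at t = 1.0432 s:
  obj    pos=(+2.960,-1.310) vel=(+5.441,-2.525) ωy=+139.48

Key-timestep trajectory:
   step    t(s)  obj.x    obj.z    obj.vx   obj.vz 
     72  0.2590   +0.297  -0.074  +1.351  -0.627
    145  0.5216   +0.831  -0.322  +2.720  -1.263
    217  0.7806   +1.711  -0.730  +4.071  -1.890


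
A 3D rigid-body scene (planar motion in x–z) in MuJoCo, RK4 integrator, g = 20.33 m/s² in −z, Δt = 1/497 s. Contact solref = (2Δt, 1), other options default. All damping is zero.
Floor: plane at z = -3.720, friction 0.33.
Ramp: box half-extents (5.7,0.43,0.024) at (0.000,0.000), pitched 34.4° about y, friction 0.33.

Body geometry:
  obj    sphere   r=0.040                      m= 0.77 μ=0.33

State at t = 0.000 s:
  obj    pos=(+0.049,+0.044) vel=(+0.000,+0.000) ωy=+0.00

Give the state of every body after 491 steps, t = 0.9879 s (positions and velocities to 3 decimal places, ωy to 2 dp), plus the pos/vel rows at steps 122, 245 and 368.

State at t = 0.9879 s:
  obj    pos=(+3.353,-2.218) vel=(+6.688,-4.579) ωy=+202.61

Key-timestep trajectory:
   step    t(s)  obj.x    obj.z    obj.vx   obj.vz 
    122  0.2455   +0.253  -0.096  +1.662  -1.138
    245  0.4930   +0.872  -0.519  +3.337  -2.285
    368  0.7404   +1.905  -1.227  +5.012  -3.432


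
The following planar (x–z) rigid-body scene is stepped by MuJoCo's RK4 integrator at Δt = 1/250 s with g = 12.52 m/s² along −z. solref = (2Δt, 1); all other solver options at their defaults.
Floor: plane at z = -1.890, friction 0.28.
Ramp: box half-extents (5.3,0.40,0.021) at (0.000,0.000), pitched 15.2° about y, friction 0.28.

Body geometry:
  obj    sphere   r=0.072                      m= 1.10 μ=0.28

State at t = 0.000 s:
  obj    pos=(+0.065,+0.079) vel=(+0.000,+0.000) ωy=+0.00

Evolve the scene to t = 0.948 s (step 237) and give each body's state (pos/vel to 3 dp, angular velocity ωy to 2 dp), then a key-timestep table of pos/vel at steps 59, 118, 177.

State at t = 0.948 s:
  obj    pos=(+1.082,-0.198) vel=(+2.145,-0.583) ωy=+30.87

Key-timestep trajectory:
   step    t(s)  obj.x    obj.z    obj.vx   obj.vz 
     59  0.2360   +0.128  +0.062  +0.534  -0.145
    118  0.4720   +0.317  +0.010  +1.068  -0.290
    177  0.7080   +0.632  -0.075  +1.602  -0.435
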